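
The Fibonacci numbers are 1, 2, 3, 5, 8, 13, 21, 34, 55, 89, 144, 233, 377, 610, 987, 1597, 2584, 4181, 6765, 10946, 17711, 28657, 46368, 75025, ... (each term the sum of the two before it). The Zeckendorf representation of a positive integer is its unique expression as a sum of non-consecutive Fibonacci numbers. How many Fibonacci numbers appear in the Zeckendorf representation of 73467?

6

Greedy algorithm:
take 46368 (≤ 73467); 73467 − 46368 = 27099
take 17711 (≤ 27099); 27099 − 17711 = 9388
take 6765 (≤ 9388); 9388 − 6765 = 2623
take 2584 (≤ 2623); 2623 − 2584 = 39
take 34 (≤ 39); 39 − 34 = 5
take 5 (≤ 5); 5 − 5 = 0
73467 = 46368 + 17711 + 6765 + 2584 + 34 + 5, which has 6 terms.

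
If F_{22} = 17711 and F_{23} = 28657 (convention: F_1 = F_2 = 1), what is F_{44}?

701408733

By the doubling identity F_{2k} = F_k(2F_{k+1} − F_k): F_{44} = 17711·(2·28657 − 17711) = 17711·39603 = 701408733.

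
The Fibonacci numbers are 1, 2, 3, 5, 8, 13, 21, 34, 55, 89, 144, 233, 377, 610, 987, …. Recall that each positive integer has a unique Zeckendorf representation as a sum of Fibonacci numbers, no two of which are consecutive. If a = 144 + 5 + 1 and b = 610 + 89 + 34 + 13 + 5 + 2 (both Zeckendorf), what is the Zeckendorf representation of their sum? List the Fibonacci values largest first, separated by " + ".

610 + 233 + 55 + 5

The two numbers are 150 and 753, so their sum is 903.
903: greatest Fibonacci not exceeding it is 610, leaving 293
293: greatest Fibonacci not exceeding it is 233, leaving 60
60: greatest Fibonacci not exceeding it is 55, leaving 5
5: greatest Fibonacci not exceeding it is 5, leaving 0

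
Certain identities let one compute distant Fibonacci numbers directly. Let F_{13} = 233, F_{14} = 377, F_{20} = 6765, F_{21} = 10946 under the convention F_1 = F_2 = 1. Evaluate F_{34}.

By the addition formula F_{m+n} = F_m F_{n+1} + F_{m−1} F_n with m=21, n=13: F_{34} = 10946·377 + 6765·233 = 4126642 + 1576245 = 5702887.

5702887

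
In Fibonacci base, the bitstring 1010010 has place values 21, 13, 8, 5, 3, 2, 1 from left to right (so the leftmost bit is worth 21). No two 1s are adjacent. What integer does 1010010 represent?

Summing the place values of the 1 bits: 21 + 8 + 2 = 31.

31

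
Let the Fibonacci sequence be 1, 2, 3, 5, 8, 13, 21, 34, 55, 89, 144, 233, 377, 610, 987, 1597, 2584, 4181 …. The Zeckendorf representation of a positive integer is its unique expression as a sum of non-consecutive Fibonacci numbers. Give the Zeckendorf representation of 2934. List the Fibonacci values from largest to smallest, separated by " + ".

2584 + 233 + 89 + 21 + 5 + 2

take 2584 (≤ 2934); 2934 − 2584 = 350
take 233 (≤ 350); 350 − 233 = 117
take 89 (≤ 117); 117 − 89 = 28
take 21 (≤ 28); 28 − 21 = 7
take 5 (≤ 7); 7 − 5 = 2
take 2 (≤ 2); 2 − 2 = 0
So 2934 = 2584 + 233 + 89 + 21 + 5 + 2, with no two terms consecutive in the sequence.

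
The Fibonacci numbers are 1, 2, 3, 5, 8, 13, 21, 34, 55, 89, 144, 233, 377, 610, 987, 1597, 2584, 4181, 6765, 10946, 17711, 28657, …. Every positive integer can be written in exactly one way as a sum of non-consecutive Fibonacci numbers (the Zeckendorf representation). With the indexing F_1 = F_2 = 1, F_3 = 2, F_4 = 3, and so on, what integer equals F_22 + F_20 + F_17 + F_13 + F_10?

26361

F_22 + F_20 + F_17 + F_13 + F_10 = 17711 + 6765 + 1597 + 233 + 55 = 26361.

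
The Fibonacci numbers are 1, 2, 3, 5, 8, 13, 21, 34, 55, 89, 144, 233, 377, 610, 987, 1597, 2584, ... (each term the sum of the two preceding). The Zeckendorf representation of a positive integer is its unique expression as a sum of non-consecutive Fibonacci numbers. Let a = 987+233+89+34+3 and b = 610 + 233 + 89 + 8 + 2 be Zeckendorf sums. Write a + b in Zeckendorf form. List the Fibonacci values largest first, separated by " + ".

1597 + 610 + 55 + 21 + 5

The two numbers are 1346 and 942, so their sum is 2288.
Greedily peel off the largest Fibonacci term at each step:
take 1597 (≤ 2288); 2288 − 1597 = 691
take 610 (≤ 691); 691 − 610 = 81
take 55 (≤ 81); 81 − 55 = 26
take 21 (≤ 26); 26 − 21 = 5
take 5 (≤ 5); 5 − 5 = 0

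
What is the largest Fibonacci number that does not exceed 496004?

317811

317811 ≤ 496004 < 514229, so the largest Fibonacci number not exceeding 496004 is 317811.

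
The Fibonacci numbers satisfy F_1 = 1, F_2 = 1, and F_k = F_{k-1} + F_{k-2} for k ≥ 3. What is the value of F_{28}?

Iterating the recurrence up to F_{22} = 17711 and F_{21} = 10946:
F_{23} = F_{22} + F_{21} = 17711 + 10946 = 28657
F_{24} = F_{23} + F_{22} = 28657 + 17711 = 46368
F_{25} = F_{24} + F_{23} = 46368 + 28657 = 75025
F_{26} = F_{25} + F_{24} = 75025 + 46368 = 121393
F_{27} = F_{26} + F_{25} = 121393 + 75025 = 196418
F_{28} = F_{27} + F_{26} = 196418 + 121393 = 317811

317811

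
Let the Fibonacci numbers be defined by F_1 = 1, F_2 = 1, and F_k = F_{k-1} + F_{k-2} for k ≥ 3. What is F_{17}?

1597

Iterating the recurrence up to F_{12} = 144 and F_{11} = 89:
F_{13} = F_{12} + F_{11} = 144 + 89 = 233
F_{14} = F_{13} + F_{12} = 233 + 144 = 377
F_{15} = F_{14} + F_{13} = 377 + 233 = 610
F_{16} = F_{15} + F_{14} = 610 + 377 = 987
F_{17} = F_{16} + F_{15} = 987 + 610 = 1597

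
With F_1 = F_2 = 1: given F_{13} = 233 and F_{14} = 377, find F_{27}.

196418

By F_{2k+1} = F_k² + F_{k+1}²: F_{27} = 233² + 377² = 54289 + 142129 = 196418.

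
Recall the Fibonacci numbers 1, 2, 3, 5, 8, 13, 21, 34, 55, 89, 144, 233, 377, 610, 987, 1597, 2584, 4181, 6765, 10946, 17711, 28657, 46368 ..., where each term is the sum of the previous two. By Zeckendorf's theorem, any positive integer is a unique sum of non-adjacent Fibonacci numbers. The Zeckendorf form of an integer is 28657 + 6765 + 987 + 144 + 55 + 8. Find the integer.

28657 + 6765 + 987 + 144 + 55 + 8 = 36616.

36616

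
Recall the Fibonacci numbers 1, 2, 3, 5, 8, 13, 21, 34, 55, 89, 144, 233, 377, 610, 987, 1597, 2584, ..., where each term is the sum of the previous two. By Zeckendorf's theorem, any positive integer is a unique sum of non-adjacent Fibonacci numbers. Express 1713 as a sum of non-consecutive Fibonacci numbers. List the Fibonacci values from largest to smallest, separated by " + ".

1597 + 89 + 21 + 5 + 1

1713: greatest Fibonacci not exceeding it is 1597, leaving 116
116: greatest Fibonacci not exceeding it is 89, leaving 27
27: greatest Fibonacci not exceeding it is 21, leaving 6
6: greatest Fibonacci not exceeding it is 5, leaving 1
1: greatest Fibonacci not exceeding it is 1, leaving 0
So 1713 = 1597 + 89 + 21 + 5 + 1, with no two terms consecutive in the sequence.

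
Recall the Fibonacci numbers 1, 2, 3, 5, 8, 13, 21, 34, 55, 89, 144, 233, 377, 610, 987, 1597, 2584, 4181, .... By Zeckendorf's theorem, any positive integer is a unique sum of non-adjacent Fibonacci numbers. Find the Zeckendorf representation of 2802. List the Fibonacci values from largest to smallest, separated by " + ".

2584 + 144 + 55 + 13 + 5 + 1

Greedy algorithm:
take 2584 (≤ 2802); 2802 − 2584 = 218
take 144 (≤ 218); 218 − 144 = 74
take 55 (≤ 74); 74 − 55 = 19
take 13 (≤ 19); 19 − 13 = 6
take 5 (≤ 6); 6 − 5 = 1
take 1 (≤ 1); 1 − 1 = 0
So 2802 = 2584 + 144 + 55 + 13 + 5 + 1, with no two terms consecutive in the sequence.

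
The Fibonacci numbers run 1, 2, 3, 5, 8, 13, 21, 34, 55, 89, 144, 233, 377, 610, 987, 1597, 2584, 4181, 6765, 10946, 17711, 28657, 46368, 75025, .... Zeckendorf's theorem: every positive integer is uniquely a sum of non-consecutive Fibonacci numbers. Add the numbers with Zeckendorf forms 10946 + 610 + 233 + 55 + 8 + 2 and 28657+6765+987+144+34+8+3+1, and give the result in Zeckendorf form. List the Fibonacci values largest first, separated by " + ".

46368 + 1597 + 377 + 89 + 21 + 1

The two numbers are 11854 and 36599, so their sum is 48453.
Repeatedly subtract the largest Fibonacci number that fits:
largest Fibonacci ≤ 48453 is 46368; 48453 − 46368 = 2085
largest Fibonacci ≤ 2085 is 1597; 2085 − 1597 = 488
largest Fibonacci ≤ 488 is 377; 488 − 377 = 111
largest Fibonacci ≤ 111 is 89; 111 − 89 = 22
largest Fibonacci ≤ 22 is 21; 22 − 21 = 1
largest Fibonacci ≤ 1 is 1; 1 − 1 = 0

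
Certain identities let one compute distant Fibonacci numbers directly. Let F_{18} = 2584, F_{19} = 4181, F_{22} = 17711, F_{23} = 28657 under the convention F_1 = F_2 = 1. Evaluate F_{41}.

165580141

By the addition formula F_{m+n} = F_m F_{n+1} + F_{m−1} F_n with m=19, n=22: F_{41} = 4181·28657 + 2584·17711 = 119814917 + 45765224 = 165580141.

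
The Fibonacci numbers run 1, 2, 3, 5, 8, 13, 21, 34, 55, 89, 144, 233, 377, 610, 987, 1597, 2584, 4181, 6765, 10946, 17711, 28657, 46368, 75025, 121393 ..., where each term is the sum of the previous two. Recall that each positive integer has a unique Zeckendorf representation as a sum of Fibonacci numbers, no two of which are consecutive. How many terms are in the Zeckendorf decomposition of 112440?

8

Greedy algorithm:
largest Fibonacci ≤ 112440 is 75025; 112440 − 75025 = 37415
largest Fibonacci ≤ 37415 is 28657; 37415 − 28657 = 8758
largest Fibonacci ≤ 8758 is 6765; 8758 − 6765 = 1993
largest Fibonacci ≤ 1993 is 1597; 1993 − 1597 = 396
largest Fibonacci ≤ 396 is 377; 396 − 377 = 19
largest Fibonacci ≤ 19 is 13; 19 − 13 = 6
largest Fibonacci ≤ 6 is 5; 6 − 5 = 1
largest Fibonacci ≤ 1 is 1; 1 − 1 = 0
112440 = 75025 + 28657 + 6765 + 1597 + 377 + 13 + 5 + 1, which has 8 terms.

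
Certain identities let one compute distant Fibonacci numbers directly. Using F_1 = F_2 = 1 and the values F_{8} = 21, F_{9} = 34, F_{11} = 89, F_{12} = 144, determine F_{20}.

By the addition formula F_{m+n} = F_m F_{n+1} + F_{m−1} F_n with m=9, n=11: F_{20} = 34·144 + 21·89 = 4896 + 1869 = 6765.

6765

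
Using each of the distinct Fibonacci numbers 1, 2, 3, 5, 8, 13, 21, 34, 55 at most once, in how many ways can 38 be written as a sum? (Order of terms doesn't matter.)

Starting from the Zeckendorf form and repeatedly splitting a term F_k into F_{k−1} + F_{k−2} (when neither is already used) reaches every representation.
38 = 34+3+1 = 21+13+3+1 = 21+8+5+3+1 — 3 representations.

3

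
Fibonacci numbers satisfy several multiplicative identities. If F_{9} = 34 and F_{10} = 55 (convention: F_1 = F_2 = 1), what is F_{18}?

By the doubling identity F_{2k} = F_k(2F_{k+1} − F_k): F_{18} = 34·(2·55 − 34) = 34·76 = 2584.

2584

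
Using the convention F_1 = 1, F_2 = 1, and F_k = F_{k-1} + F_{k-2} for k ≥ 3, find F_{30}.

832040

Iterating the recurrence up to F_{24} = 46368 and F_{23} = 28657:
F_{25} = F_{24} + F_{23} = 46368 + 28657 = 75025
F_{26} = F_{25} + F_{24} = 75025 + 46368 = 121393
F_{27} = F_{26} + F_{25} = 121393 + 75025 = 196418
F_{28} = F_{27} + F_{26} = 196418 + 121393 = 317811
F_{29} = F_{28} + F_{27} = 317811 + 196418 = 514229
F_{30} = F_{29} + F_{28} = 514229 + 317811 = 832040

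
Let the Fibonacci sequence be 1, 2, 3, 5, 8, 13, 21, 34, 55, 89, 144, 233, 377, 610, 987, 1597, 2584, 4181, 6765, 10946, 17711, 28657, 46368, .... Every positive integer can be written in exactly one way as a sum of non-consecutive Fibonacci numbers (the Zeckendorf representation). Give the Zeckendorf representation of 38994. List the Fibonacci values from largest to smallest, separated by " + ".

28657 + 6765 + 2584 + 987 + 1

Greedy algorithm:
largest Fibonacci ≤ 38994 is 28657; 38994 − 28657 = 10337
largest Fibonacci ≤ 10337 is 6765; 10337 − 6765 = 3572
largest Fibonacci ≤ 3572 is 2584; 3572 − 2584 = 988
largest Fibonacci ≤ 988 is 987; 988 − 987 = 1
largest Fibonacci ≤ 1 is 1; 1 − 1 = 0
So 38994 = 28657 + 6765 + 2584 + 987 + 1, with no two terms consecutive in the sequence.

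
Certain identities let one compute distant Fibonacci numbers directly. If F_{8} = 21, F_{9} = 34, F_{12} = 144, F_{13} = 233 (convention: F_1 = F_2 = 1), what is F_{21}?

By the addition formula F_{m+n} = F_m F_{n+1} + F_{m−1} F_n with m=13, n=8: F_{21} = 233·34 + 144·21 = 7922 + 3024 = 10946.

10946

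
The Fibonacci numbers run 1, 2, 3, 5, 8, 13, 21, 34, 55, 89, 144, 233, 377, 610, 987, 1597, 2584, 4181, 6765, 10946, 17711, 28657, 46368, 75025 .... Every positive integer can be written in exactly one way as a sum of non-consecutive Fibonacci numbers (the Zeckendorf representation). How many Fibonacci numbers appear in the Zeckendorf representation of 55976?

6

subtract 46368 from 55976: 9608 remains
subtract 6765 from 9608: 2843 remains
subtract 2584 from 2843: 259 remains
subtract 233 from 259: 26 remains
subtract 21 from 26: 5 remains
subtract 5 from 5: 0 remains
55976 = 46368 + 6765 + 2584 + 233 + 21 + 5, which has 6 terms.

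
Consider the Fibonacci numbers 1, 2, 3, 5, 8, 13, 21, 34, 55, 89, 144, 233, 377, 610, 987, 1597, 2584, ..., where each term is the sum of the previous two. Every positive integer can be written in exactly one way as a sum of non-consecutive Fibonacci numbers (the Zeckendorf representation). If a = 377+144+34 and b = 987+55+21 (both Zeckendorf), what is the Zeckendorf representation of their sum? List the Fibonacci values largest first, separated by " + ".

The two numbers are 555 and 1063, so their sum is 1618.
Greedy algorithm:
1618: greatest Fibonacci not exceeding it is 1597, leaving 21
21: greatest Fibonacci not exceeding it is 21, leaving 0

1597 + 21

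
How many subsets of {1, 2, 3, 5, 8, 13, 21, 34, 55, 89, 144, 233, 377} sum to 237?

5

237 = 233+3+1 = 144+89+3+1 = 144+55+34+3+1 = 144+55+21+13+3+1 = … (1 more), for 5 in all.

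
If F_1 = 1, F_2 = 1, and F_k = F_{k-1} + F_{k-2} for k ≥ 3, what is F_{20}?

Iterating the recurrence up to F_{12} = 144 and F_{11} = 89:
F_{13} = F_{12} + F_{11} = 144 + 89 = 233
F_{14} = F_{13} + F_{12} = 233 + 144 = 377
F_{15} = F_{14} + F_{13} = 377 + 233 = 610
F_{16} = F_{15} + F_{14} = 610 + 377 = 987
F_{17} = F_{16} + F_{15} = 987 + 610 = 1597
F_{18} = F_{17} + F_{16} = 1597 + 987 = 2584
F_{19} = F_{18} + F_{17} = 2584 + 1597 = 4181
F_{20} = F_{19} + F_{18} = 4181 + 2584 = 6765

6765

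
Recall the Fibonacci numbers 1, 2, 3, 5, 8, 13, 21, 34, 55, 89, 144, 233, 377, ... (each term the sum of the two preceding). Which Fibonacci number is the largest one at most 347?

233

233 ≤ 347 < 377, so the largest Fibonacci number not exceeding 347 is 233.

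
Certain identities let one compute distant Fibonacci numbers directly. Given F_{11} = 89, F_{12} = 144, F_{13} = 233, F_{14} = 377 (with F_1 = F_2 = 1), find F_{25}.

By the addition formula F_{m+n} = F_m F_{n+1} + F_{m−1} F_n with m=14, n=11: F_{25} = 377·144 + 233·89 = 54288 + 20737 = 75025.

75025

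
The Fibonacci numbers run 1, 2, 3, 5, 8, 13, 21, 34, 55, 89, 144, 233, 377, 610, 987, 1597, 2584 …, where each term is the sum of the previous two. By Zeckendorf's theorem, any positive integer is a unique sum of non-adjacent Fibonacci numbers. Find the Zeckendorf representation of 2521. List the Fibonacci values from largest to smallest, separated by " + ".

1597 + 610 + 233 + 55 + 21 + 5

largest Fibonacci ≤ 2521 is 1597; 2521 − 1597 = 924
largest Fibonacci ≤ 924 is 610; 924 − 610 = 314
largest Fibonacci ≤ 314 is 233; 314 − 233 = 81
largest Fibonacci ≤ 81 is 55; 81 − 55 = 26
largest Fibonacci ≤ 26 is 21; 26 − 21 = 5
largest Fibonacci ≤ 5 is 5; 5 − 5 = 0
So 2521 = 1597 + 610 + 233 + 55 + 21 + 5, with no two terms consecutive in the sequence.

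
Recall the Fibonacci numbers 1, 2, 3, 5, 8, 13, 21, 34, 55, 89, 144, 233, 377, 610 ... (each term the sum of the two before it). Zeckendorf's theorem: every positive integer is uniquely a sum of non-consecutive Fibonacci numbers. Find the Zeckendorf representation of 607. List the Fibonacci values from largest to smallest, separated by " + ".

377 + 144 + 55 + 21 + 8 + 2

Greedy algorithm:
take 377 (≤ 607); 607 − 377 = 230
take 144 (≤ 230); 230 − 144 = 86
take 55 (≤ 86); 86 − 55 = 31
take 21 (≤ 31); 31 − 21 = 10
take 8 (≤ 10); 10 − 8 = 2
take 2 (≤ 2); 2 − 2 = 0
So 607 = 377 + 144 + 55 + 21 + 8 + 2, with no two terms consecutive in the sequence.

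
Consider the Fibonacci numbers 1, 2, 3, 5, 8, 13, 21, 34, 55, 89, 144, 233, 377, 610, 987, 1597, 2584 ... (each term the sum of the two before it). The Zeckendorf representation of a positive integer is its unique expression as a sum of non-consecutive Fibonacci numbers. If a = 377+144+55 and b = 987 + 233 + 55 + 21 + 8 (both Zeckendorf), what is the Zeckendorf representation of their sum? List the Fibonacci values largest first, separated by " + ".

1597 + 233 + 34 + 13 + 3

The two numbers are 576 and 1304, so their sum is 1880.
take 1597 (≤ 1880); 1880 − 1597 = 283
take 233 (≤ 283); 283 − 233 = 50
take 34 (≤ 50); 50 − 34 = 16
take 13 (≤ 16); 16 − 13 = 3
take 3 (≤ 3); 3 − 3 = 0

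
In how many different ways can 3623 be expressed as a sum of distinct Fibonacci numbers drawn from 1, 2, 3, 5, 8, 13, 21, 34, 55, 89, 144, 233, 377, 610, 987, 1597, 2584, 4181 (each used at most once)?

Starting from the Zeckendorf form and repeatedly splitting a term F_k into F_{k−1} + F_{k−2} (when neither is already used) reaches every representation.
3623 = 2584+987+34+13+5 = 2584+987+34+13+3+2 = 2584+610+377+34+13+5 = 2584+987+34+8+5+3+2 = … (24 more), for 28 in all.

28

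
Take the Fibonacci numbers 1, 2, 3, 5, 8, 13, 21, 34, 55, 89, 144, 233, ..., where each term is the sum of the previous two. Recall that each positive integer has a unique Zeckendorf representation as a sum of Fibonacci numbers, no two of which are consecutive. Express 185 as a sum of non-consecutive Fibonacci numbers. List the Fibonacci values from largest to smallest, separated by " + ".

144 + 34 + 5 + 2

Repeatedly subtract the largest Fibonacci number that fits:
144 ≤ 185 < 233, so take 144; remainder 41
34 ≤ 41 < 55, so take 34; remainder 7
5 ≤ 7 < 8, so take 5; remainder 2
2 ≤ 2 < 3, so take 2; remainder 0
So 185 = 144 + 34 + 5 + 2, with no two terms consecutive in the sequence.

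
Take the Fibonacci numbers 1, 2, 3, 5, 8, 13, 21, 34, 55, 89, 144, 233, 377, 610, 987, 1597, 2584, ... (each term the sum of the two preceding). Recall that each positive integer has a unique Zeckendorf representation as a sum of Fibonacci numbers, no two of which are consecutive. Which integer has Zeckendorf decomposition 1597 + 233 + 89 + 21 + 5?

1945

1597 + 233 + 89 + 21 + 5 = 1945.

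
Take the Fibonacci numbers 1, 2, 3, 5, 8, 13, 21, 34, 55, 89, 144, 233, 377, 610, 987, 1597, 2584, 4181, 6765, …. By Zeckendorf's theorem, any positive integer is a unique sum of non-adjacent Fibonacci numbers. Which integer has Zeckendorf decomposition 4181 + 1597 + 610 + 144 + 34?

6566

4181 + 1597 + 610 + 144 + 34 = 6566.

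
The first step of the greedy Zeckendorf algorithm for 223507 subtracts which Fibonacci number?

196418 ≤ 223507 < 317811, so the largest Fibonacci number not exceeding 223507 is 196418.

196418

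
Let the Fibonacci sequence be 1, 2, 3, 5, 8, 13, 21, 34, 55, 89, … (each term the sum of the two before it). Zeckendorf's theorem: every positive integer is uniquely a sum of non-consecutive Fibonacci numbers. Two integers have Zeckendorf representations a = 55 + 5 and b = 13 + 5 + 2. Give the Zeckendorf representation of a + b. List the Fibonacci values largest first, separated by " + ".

55 + 21 + 3 + 1

The two numbers are 60 and 20, so their sum is 80.
Repeatedly subtract the largest Fibonacci number that fits:
take 55 (≤ 80); 80 − 55 = 25
take 21 (≤ 25); 25 − 21 = 4
take 3 (≤ 4); 4 − 3 = 1
take 1 (≤ 1); 1 − 1 = 0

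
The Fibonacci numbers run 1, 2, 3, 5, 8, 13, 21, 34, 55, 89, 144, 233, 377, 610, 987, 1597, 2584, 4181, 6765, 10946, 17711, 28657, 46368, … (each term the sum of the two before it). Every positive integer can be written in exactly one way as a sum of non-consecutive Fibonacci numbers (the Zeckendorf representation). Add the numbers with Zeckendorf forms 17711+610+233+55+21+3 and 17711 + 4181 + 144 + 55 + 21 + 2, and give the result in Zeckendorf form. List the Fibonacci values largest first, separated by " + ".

The two numbers are 18633 and 22114, so their sum is 40747.
40747 − 28657 = 12090
12090 − 10946 = 1144
1144 − 987 = 157
157 − 144 = 13
13 − 13 = 0

28657 + 10946 + 987 + 144 + 13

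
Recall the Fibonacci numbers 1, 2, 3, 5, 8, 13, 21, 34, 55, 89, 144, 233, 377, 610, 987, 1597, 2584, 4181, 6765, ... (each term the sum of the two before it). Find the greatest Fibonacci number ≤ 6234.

4181

4181 ≤ 6234 < 6765, so the largest Fibonacci number not exceeding 6234 is 4181.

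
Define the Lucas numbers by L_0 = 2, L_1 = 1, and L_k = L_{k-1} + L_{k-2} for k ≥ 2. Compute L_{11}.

199

Iterating the recurrence up to L_{3} = 4 and L_{2} = 3:
L_{4} = L_{3} + L_{2} = 4 + 3 = 7
L_{5} = L_{4} + L_{3} = 7 + 4 = 11
L_{6} = L_{5} + L_{4} = 11 + 7 = 18
L_{7} = L_{6} + L_{5} = 18 + 11 = 29
L_{8} = L_{7} + L_{6} = 29 + 18 = 47
L_{9} = L_{8} + L_{7} = 47 + 29 = 76
L_{10} = L_{9} + L_{8} = 76 + 47 = 123
L_{11} = L_{10} + L_{9} = 123 + 76 = 199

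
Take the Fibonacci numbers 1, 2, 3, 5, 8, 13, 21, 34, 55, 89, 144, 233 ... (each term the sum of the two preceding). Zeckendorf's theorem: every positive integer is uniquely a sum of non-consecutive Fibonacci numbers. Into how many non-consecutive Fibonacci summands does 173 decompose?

3

Greedy algorithm:
subtract 144 from 173: 29 remains
subtract 21 from 29: 8 remains
subtract 8 from 8: 0 remains
173 = 144 + 21 + 8, which has 3 terms.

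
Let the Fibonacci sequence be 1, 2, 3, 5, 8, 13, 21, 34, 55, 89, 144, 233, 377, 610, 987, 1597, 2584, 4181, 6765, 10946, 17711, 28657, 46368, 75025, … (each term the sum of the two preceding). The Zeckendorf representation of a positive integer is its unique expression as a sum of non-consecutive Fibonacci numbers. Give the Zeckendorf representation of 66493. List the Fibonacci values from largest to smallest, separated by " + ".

46368 ≤ 66493 < 75025, so take 46368; remainder 20125
17711 ≤ 20125 < 28657, so take 17711; remainder 2414
1597 ≤ 2414 < 2584, so take 1597; remainder 817
610 ≤ 817 < 987, so take 610; remainder 207
144 ≤ 207 < 233, so take 144; remainder 63
55 ≤ 63 < 89, so take 55; remainder 8
8 ≤ 8 < 13, so take 8; remainder 0
So 66493 = 46368 + 17711 + 1597 + 610 + 144 + 55 + 8, with no two terms consecutive in the sequence.

46368 + 17711 + 1597 + 610 + 144 + 55 + 8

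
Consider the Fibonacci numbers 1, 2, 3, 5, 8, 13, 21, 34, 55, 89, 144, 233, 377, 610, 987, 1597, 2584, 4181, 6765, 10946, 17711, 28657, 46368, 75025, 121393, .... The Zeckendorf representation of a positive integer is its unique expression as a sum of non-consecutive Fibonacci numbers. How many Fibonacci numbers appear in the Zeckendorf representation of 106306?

Repeatedly subtract the largest Fibonacci number that fits:
subtract 75025 from 106306: 31281 remains
subtract 28657 from 31281: 2624 remains
subtract 2584 from 2624: 40 remains
subtract 34 from 40: 6 remains
subtract 5 from 6: 1 remains
subtract 1 from 1: 0 remains
106306 = 75025 + 28657 + 2584 + 34 + 5 + 1, which has 6 terms.

6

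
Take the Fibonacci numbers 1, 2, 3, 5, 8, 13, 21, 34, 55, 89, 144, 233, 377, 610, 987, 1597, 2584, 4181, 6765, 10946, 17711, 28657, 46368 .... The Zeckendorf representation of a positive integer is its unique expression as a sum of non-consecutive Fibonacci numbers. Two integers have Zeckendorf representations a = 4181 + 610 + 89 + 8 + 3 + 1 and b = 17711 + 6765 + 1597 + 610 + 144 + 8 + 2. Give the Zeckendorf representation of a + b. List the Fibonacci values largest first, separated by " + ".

The two numbers are 4892 and 26837, so their sum is 31729.
Repeatedly subtract the largest Fibonacci number that fits:
31729: greatest Fibonacci not exceeding it is 28657, leaving 3072
3072: greatest Fibonacci not exceeding it is 2584, leaving 488
488: greatest Fibonacci not exceeding it is 377, leaving 111
111: greatest Fibonacci not exceeding it is 89, leaving 22
22: greatest Fibonacci not exceeding it is 21, leaving 1
1: greatest Fibonacci not exceeding it is 1, leaving 0

28657 + 2584 + 377 + 89 + 21 + 1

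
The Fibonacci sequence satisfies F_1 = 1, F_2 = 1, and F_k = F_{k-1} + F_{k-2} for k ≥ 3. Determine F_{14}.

377

Iterating the recurrence up to F_{9} = 34 and F_{8} = 21:
F_{10} = F_{9} + F_{8} = 34 + 21 = 55
F_{11} = F_{10} + F_{9} = 55 + 34 = 89
F_{12} = F_{11} + F_{10} = 89 + 55 = 144
F_{13} = F_{12} + F_{11} = 144 + 89 = 233
F_{14} = F_{13} + F_{12} = 233 + 144 = 377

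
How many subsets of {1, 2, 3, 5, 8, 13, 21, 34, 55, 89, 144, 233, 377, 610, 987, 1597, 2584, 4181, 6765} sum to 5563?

Starting from the Zeckendorf form and repeatedly splitting a term F_k into F_{k−1} + F_{k−2} (when neither is already used) reaches every representation.
5563 = 4181+987+377+13+5 = 4181+987+377+13+3+2 = 4181+987+233+144+13+5 = 4181+987+377+8+5+3+2 = 4181+987+233+144+13+3+2 = … (37 more), for 42 in all.

42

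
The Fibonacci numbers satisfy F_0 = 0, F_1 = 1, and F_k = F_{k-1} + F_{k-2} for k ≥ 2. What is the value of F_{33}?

3524578

Iterating the recurrence up to F_{25} = 75025 and F_{24} = 46368:
F_{26} = F_{25} + F_{24} = 75025 + 46368 = 121393
F_{27} = F_{26} + F_{25} = 121393 + 75025 = 196418
F_{28} = F_{27} + F_{26} = 196418 + 121393 = 317811
F_{29} = F_{28} + F_{27} = 317811 + 196418 = 514229
F_{30} = F_{29} + F_{28} = 514229 + 317811 = 832040
F_{31} = F_{30} + F_{29} = 832040 + 514229 = 1346269
F_{32} = F_{31} + F_{30} = 1346269 + 832040 = 2178309
F_{33} = F_{32} + F_{31} = 2178309 + 1346269 = 3524578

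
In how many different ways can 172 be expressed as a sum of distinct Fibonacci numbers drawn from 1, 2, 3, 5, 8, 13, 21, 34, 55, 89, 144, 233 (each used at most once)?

5

Each representation comes from the Zeckendorf form by replacing some F_k with F_{k−1} + F_{k−2} where possible.
172 = 144+21+5+2 = 144+13+8+5+2 = 89+55+21+5+2 = … (2 more), for 5 in all.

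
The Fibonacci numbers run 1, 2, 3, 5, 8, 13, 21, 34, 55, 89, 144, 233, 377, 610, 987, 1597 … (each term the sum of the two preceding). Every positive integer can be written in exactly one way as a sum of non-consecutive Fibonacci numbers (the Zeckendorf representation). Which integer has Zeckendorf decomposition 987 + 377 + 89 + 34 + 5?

1492

987 + 377 + 89 + 34 + 5 = 1492.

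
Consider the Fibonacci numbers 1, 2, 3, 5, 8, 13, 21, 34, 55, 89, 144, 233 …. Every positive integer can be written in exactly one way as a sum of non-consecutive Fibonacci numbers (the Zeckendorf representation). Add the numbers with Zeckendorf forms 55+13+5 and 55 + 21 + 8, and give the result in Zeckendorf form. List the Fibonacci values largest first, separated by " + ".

The two numbers are 73 and 84, so their sum is 157.
Greedily peel off the largest Fibonacci term at each step:
subtract 144 from 157: 13 remains
subtract 13 from 13: 0 remains

144 + 13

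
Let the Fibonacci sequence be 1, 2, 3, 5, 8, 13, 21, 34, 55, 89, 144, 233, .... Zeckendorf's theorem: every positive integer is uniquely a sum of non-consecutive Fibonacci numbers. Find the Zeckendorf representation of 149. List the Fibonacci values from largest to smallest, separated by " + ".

144 + 5

Greedily peel off the largest Fibonacci term at each step:
144 ≤ 149 < 233, so take 144; remainder 5
5 ≤ 5 < 8, so take 5; remainder 0
So 149 = 144 + 5, with no two terms consecutive in the sequence.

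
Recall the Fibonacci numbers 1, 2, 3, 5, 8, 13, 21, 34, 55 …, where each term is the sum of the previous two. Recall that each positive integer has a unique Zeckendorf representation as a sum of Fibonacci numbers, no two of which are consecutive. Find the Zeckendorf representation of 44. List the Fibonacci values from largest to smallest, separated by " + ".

take 34 (≤ 44); 44 − 34 = 10
take 8 (≤ 10); 10 − 8 = 2
take 2 (≤ 2); 2 − 2 = 0
So 44 = 34 + 8 + 2, with no two terms consecutive in the sequence.

34 + 8 + 2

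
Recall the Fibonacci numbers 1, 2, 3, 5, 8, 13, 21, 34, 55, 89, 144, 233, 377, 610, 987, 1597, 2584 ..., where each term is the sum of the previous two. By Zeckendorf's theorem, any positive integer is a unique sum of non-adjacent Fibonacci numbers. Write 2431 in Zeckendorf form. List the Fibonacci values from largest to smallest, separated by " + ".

Repeatedly subtract the largest Fibonacci number that fits:
1597 ≤ 2431 < 2584, so take 1597; remainder 834
610 ≤ 834 < 987, so take 610; remainder 224
144 ≤ 224 < 233, so take 144; remainder 80
55 ≤ 80 < 89, so take 55; remainder 25
21 ≤ 25 < 34, so take 21; remainder 4
3 ≤ 4 < 5, so take 3; remainder 1
1 ≤ 1 < 2, so take 1; remainder 0
So 2431 = 1597 + 610 + 144 + 55 + 21 + 3 + 1, with no two terms consecutive in the sequence.

1597 + 610 + 144 + 55 + 21 + 3 + 1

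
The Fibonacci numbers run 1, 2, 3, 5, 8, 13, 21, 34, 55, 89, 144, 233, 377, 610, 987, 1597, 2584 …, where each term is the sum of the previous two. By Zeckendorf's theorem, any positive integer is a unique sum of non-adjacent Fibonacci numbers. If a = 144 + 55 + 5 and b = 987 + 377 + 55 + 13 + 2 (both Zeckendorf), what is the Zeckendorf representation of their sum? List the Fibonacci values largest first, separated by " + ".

1597 + 34 + 5 + 2

The two numbers are 204 and 1434, so their sum is 1638.
Greedily peel off the largest Fibonacci term at each step:
1638: greatest Fibonacci not exceeding it is 1597, leaving 41
41: greatest Fibonacci not exceeding it is 34, leaving 7
7: greatest Fibonacci not exceeding it is 5, leaving 2
2: greatest Fibonacci not exceeding it is 2, leaving 0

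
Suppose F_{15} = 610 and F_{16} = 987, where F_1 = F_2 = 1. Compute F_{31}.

1346269

By F_{2k+1} = F_k² + F_{k+1}²: F_{31} = 610² + 987² = 372100 + 974169 = 1346269.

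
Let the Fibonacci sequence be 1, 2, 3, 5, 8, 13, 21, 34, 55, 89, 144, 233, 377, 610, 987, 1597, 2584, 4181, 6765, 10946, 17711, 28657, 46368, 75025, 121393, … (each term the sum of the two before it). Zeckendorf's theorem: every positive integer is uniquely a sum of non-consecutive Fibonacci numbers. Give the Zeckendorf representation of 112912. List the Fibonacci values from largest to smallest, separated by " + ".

Greedy algorithm:
112912 − 75025 = 37887
37887 − 28657 = 9230
9230 − 6765 = 2465
2465 − 1597 = 868
868 − 610 = 258
258 − 233 = 25
25 − 21 = 4
4 − 3 = 1
1 − 1 = 0
So 112912 = 75025 + 28657 + 6765 + 1597 + 610 + 233 + 21 + 3 + 1, with no two terms consecutive in the sequence.

75025 + 28657 + 6765 + 1597 + 610 + 233 + 21 + 3 + 1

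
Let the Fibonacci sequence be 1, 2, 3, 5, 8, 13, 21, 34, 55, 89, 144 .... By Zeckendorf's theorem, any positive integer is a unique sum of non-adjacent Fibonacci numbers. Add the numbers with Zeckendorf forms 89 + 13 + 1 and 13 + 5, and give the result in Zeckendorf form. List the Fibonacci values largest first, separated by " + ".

89 + 21 + 8 + 3

The two numbers are 103 and 18, so their sum is 121.
Greedily peel off the largest Fibonacci term at each step:
121 − 89 = 32
32 − 21 = 11
11 − 8 = 3
3 − 3 = 0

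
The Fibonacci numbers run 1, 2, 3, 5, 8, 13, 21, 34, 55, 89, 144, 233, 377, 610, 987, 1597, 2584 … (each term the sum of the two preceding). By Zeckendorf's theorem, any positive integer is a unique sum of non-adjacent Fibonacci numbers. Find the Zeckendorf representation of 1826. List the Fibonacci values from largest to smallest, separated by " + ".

largest Fibonacci ≤ 1826 is 1597; 1826 − 1597 = 229
largest Fibonacci ≤ 229 is 144; 229 − 144 = 85
largest Fibonacci ≤ 85 is 55; 85 − 55 = 30
largest Fibonacci ≤ 30 is 21; 30 − 21 = 9
largest Fibonacci ≤ 9 is 8; 9 − 8 = 1
largest Fibonacci ≤ 1 is 1; 1 − 1 = 0
So 1826 = 1597 + 144 + 55 + 21 + 8 + 1, with no two terms consecutive in the sequence.

1597 + 144 + 55 + 21 + 8 + 1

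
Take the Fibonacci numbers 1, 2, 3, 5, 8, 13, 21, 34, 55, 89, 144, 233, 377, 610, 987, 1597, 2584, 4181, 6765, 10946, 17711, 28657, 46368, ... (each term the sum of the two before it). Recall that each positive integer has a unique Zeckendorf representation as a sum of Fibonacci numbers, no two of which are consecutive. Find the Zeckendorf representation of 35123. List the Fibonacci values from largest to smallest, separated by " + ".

28657 + 4181 + 1597 + 610 + 55 + 21 + 2

Greedy algorithm:
largest Fibonacci ≤ 35123 is 28657; 35123 − 28657 = 6466
largest Fibonacci ≤ 6466 is 4181; 6466 − 4181 = 2285
largest Fibonacci ≤ 2285 is 1597; 2285 − 1597 = 688
largest Fibonacci ≤ 688 is 610; 688 − 610 = 78
largest Fibonacci ≤ 78 is 55; 78 − 55 = 23
largest Fibonacci ≤ 23 is 21; 23 − 21 = 2
largest Fibonacci ≤ 2 is 2; 2 − 2 = 0
So 35123 = 28657 + 4181 + 1597 + 610 + 55 + 21 + 2, with no two terms consecutive in the sequence.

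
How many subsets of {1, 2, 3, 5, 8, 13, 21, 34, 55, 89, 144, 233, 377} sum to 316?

Starting from the Zeckendorf form and repeatedly splitting a term F_k into F_{k−1} + F_{k−2} (when neither is already used) reaches every representation.
316 = 233+55+21+5+2 = 233+55+13+8+5+2 = 144+89+55+21+5+2 = … (3 more), for 6 in all.

6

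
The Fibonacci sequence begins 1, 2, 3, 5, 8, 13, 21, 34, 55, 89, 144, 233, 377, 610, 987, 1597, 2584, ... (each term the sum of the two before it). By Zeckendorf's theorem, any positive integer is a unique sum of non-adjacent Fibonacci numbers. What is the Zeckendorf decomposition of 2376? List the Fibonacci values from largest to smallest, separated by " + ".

subtract 1597 from 2376: 779 remains
subtract 610 from 779: 169 remains
subtract 144 from 169: 25 remains
subtract 21 from 25: 4 remains
subtract 3 from 4: 1 remains
subtract 1 from 1: 0 remains
So 2376 = 1597 + 610 + 144 + 21 + 3 + 1, with no two terms consecutive in the sequence.

1597 + 610 + 144 + 21 + 3 + 1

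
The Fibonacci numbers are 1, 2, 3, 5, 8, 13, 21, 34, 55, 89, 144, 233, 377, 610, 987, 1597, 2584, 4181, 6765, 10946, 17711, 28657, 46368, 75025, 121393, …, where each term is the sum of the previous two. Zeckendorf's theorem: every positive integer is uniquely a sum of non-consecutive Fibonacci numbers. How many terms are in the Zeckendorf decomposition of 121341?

9

subtract 75025 from 121341: 46316 remains
subtract 28657 from 46316: 17659 remains
subtract 10946 from 17659: 6713 remains
subtract 4181 from 6713: 2532 remains
subtract 1597 from 2532: 935 remains
subtract 610 from 935: 325 remains
subtract 233 from 325: 92 remains
subtract 89 from 92: 3 remains
subtract 3 from 3: 0 remains
121341 = 75025 + 28657 + 10946 + 4181 + 1597 + 610 + 233 + 89 + 3, which has 9 terms.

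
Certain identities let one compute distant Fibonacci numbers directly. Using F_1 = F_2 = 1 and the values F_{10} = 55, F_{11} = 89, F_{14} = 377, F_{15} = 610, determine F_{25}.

By the addition formula F_{m+n} = F_m F_{n+1} + F_{m−1} F_n with m=15, n=10: F_{25} = 610·89 + 377·55 = 54290 + 20735 = 75025.

75025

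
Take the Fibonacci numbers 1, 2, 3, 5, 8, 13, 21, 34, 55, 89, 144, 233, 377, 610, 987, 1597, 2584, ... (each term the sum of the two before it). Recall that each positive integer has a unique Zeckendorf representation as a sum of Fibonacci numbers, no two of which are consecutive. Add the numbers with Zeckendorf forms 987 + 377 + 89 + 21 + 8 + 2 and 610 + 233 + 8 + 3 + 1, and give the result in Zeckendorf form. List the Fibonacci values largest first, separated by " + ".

1597 + 610 + 89 + 34 + 8 + 1

The two numbers are 1484 and 855, so their sum is 2339.
Greedily peel off the largest Fibonacci term at each step:
subtract 1597 from 2339: 742 remains
subtract 610 from 742: 132 remains
subtract 89 from 132: 43 remains
subtract 34 from 43: 9 remains
subtract 8 from 9: 1 remains
subtract 1 from 1: 0 remains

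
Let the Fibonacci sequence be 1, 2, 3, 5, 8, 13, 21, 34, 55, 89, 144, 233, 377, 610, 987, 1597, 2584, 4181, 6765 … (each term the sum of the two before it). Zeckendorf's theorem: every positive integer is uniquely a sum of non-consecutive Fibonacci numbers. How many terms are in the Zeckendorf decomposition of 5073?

Greedily peel off the largest Fibonacci term at each step:
subtract 4181 from 5073: 892 remains
subtract 610 from 892: 282 remains
subtract 233 from 282: 49 remains
subtract 34 from 49: 15 remains
subtract 13 from 15: 2 remains
subtract 2 from 2: 0 remains
5073 = 4181 + 610 + 233 + 34 + 13 + 2, which has 6 terms.

6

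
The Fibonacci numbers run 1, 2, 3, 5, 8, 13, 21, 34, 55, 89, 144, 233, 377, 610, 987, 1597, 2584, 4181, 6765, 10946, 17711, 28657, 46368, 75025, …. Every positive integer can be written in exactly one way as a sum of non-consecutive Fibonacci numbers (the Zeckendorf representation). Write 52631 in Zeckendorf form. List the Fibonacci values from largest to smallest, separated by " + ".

46368 + 4181 + 1597 + 377 + 89 + 13 + 5 + 1

take 46368 (≤ 52631); 52631 − 46368 = 6263
take 4181 (≤ 6263); 6263 − 4181 = 2082
take 1597 (≤ 2082); 2082 − 1597 = 485
take 377 (≤ 485); 485 − 377 = 108
take 89 (≤ 108); 108 − 89 = 19
take 13 (≤ 19); 19 − 13 = 6
take 5 (≤ 6); 6 − 5 = 1
take 1 (≤ 1); 1 − 1 = 0
So 52631 = 46368 + 4181 + 1597 + 377 + 89 + 13 + 5 + 1, with no two terms consecutive in the sequence.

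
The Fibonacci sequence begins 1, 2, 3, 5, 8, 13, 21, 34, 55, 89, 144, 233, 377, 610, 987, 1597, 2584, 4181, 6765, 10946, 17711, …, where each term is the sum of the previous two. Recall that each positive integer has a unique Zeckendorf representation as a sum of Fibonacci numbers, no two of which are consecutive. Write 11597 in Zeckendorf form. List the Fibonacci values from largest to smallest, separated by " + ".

Greedy algorithm:
subtract 10946 from 11597: 651 remains
subtract 610 from 651: 41 remains
subtract 34 from 41: 7 remains
subtract 5 from 7: 2 remains
subtract 2 from 2: 0 remains
So 11597 = 10946 + 610 + 34 + 5 + 2, with no two terms consecutive in the sequence.

10946 + 610 + 34 + 5 + 2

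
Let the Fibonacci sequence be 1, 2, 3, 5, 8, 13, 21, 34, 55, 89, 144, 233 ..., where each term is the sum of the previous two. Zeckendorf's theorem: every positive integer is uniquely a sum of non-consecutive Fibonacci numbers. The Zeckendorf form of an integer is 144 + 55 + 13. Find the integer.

144 + 55 + 13 = 212.

212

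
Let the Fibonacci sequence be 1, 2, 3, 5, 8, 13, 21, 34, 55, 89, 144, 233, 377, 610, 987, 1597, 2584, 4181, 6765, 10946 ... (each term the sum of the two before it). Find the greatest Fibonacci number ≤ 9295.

6765 ≤ 9295 < 10946, so the largest Fibonacci number not exceeding 9295 is 6765.

6765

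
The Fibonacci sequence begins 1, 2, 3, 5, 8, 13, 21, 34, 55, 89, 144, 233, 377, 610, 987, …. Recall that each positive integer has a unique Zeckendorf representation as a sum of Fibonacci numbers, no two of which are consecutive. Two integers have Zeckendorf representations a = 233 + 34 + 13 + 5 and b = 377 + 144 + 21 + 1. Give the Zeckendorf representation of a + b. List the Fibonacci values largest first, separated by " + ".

The two numbers are 285 and 543, so their sum is 828.
Greedily peel off the largest Fibonacci term at each step:
largest Fibonacci ≤ 828 is 610; 828 − 610 = 218
largest Fibonacci ≤ 218 is 144; 218 − 144 = 74
largest Fibonacci ≤ 74 is 55; 74 − 55 = 19
largest Fibonacci ≤ 19 is 13; 19 − 13 = 6
largest Fibonacci ≤ 6 is 5; 6 − 5 = 1
largest Fibonacci ≤ 1 is 1; 1 − 1 = 0

610 + 144 + 55 + 13 + 5 + 1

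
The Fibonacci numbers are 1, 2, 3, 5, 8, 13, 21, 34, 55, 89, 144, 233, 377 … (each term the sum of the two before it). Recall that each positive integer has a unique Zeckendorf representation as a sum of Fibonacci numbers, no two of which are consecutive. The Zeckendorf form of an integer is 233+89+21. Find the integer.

343

233+89+21 = 343.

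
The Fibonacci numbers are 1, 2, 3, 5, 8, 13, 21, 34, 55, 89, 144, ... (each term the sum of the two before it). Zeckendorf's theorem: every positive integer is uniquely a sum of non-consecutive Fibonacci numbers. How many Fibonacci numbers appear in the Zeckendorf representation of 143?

subtract 89 from 143: 54 remains
subtract 34 from 54: 20 remains
subtract 13 from 20: 7 remains
subtract 5 from 7: 2 remains
subtract 2 from 2: 0 remains
143 = 89 + 34 + 13 + 5 + 2, which has 5 terms.

5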